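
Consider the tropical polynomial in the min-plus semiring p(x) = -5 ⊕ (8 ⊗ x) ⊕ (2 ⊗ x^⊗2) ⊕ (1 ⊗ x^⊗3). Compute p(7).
p(7) = -5

A tropical monomial a ⊗ x^⊗i evaluates to a + i · x. Evaluating each term at x = 7:
  Term 0 contributes -5 + 0 · 7 = -5
  Term 1 contributes 8 + 1 · 7 = 15
  Term 2 contributes 2 + 2 · 7 = 16
  Term 3 contributes 1 + 3 · 7 = 22
p(7) = ⊕ of these = min[-5, 15, 16, 22] = -5.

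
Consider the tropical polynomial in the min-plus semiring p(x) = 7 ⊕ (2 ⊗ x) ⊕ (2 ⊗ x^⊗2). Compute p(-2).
p(-2) = -2

A tropical monomial a ⊗ x^⊗i evaluates to a + i · x. Evaluating each term at x = -2:
  Term 0 contributes 7 + 0 · -2 = 7
  Term 1 contributes 2 + 1 · -2 = 0
  Term 2 contributes 2 + 2 · -2 = -2
p(-2) = ⊕ of these = min[7, 0, -2] = -2.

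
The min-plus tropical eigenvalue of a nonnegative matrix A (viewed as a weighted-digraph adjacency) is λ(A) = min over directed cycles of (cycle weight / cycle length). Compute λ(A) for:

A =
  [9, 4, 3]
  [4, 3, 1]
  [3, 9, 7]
λ(A) = 8/3

Enumerate directed cycles and compute their means (weight / length). Sample:
  cycle 0 → 0: weight = 9, length = 1, mean = 9/1 ≈ 9.000
  cycle 1 → 1: weight = 3, length = 1, mean = 3/1 ≈ 3.000
  cycle 2 → 2: weight = 7, length = 1, mean = 7/1 ≈ 7.000
  cycle 0 → 1 → 0: weight = 8, length = 2, mean = 8/2 ≈ 4.000
  cycle 0 → 2 → 0: weight = 6, length = 2, mean = 6/2 ≈ 3.000
  cycle 1 → 0 → 1: weight = 8, length = 2, mean = 8/2 ≈ 4.000
Minimum mean = 2.667, attained e.g. along the cycle 0 → 1 → 2 → 0 with weight 8 and length 3. So λ(A) = 8/3 = 8/3.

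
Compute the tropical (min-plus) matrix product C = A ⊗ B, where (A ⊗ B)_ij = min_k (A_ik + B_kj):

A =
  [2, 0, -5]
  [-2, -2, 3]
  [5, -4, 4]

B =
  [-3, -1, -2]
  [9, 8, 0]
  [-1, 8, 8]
A ⊗ B =
  [-6, 1, 0]
  [-5, -3, -4]
  [2, 4, -4]

Apply the min-plus product entry-by-entry:
  C[0][0] = min over k of (A[0][0] + B[0][0] = 2 + -3 = -1, A[0][1] + B[1][0] = 0 + 9 = 9, A[0][2] + B[2][0] = -5 + -1 = -6) = -6 (attained at k = 2)
  C[0][1] = min over k of (A[0][0] + B[0][1] = 2 + -1 = 1, A[0][1] + B[1][1] = 0 + 8 = 8, A[0][2] + B[2][1] = -5 + 8 = 3) = 1 (attained at k = 0)
  C[0][2] = min over k of (A[0][0] + B[0][2] = 2 + -2 = 0, A[0][1] + B[1][2] = 0 + 0 = 0, A[0][2] + B[2][2] = -5 + 8 = 3) = 0 (attained at k = 0)
  C[1][0] = min over k of (A[1][0] + B[0][0] = -2 + -3 = -5, A[1][1] + B[1][0] = -2 + 9 = 7, A[1][2] + B[2][0] = 3 + -1 = 2) = -5 (attained at k = 0)
  C[1][1] = min over k of (A[1][0] + B[0][1] = -2 + -1 = -3, A[1][1] + B[1][1] = -2 + 8 = 6, A[1][2] + B[2][1] = 3 + 8 = 11) = -3 (attained at k = 0)
  C[1][2] = min over k of (A[1][0] + B[0][2] = -2 + -2 = -4, A[1][1] + B[1][2] = -2 + 0 = -2, A[1][2] + B[2][2] = 3 + 8 = 11) = -4 (attained at k = 0)
  C[2][0] = min over k of (A[2][0] + B[0][0] = 5 + -3 = 2, A[2][1] + B[1][0] = -4 + 9 = 5, A[2][2] + B[2][0] = 4 + -1 = 3) = 2 (attained at k = 0)
  C[2][1] = min over k of (A[2][0] + B[0][1] = 5 + -1 = 4, A[2][1] + B[1][1] = -4 + 8 = 4, A[2][2] + B[2][1] = 4 + 8 = 12) = 4 (attained at k = 0)
  C[2][2] = min over k of (A[2][0] + B[0][2] = 5 + -2 = 3, A[2][1] + B[1][2] = -4 + 0 = -4, A[2][2] + B[2][2] = 4 + 8 = 12) = -4 (attained at k = 1)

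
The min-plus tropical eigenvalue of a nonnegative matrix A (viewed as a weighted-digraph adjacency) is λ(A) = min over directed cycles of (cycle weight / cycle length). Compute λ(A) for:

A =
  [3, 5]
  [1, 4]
λ(A) = 3

Enumerate directed cycles and compute their means (weight / length). Sample:
  cycle 0 → 0: weight = 3, length = 1, mean = 3/1 ≈ 3.000
  cycle 1 → 1: weight = 4, length = 1, mean = 4/1 ≈ 4.000
  cycle 0 → 1 → 0: weight = 6, length = 2, mean = 6/2 ≈ 3.000
  cycle 1 → 0 → 1: weight = 6, length = 2, mean = 6/2 ≈ 3.000
Minimum mean = 3.000, attained e.g. along the cycle 0 → 0 with weight 3 and length 1. So λ(A) = 3/1 = 3.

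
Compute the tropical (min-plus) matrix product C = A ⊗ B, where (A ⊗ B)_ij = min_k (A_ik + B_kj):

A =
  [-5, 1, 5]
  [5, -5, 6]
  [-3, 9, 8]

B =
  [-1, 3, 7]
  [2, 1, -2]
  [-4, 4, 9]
A ⊗ B =
  [-6, -2, -1]
  [-3, -4, -7]
  [-4, 0, 4]

Apply the min-plus product entry-by-entry:
  C[0][0] = min over k of (A[0][0] + B[0][0] = -5 + -1 = -6, A[0][1] + B[1][0] = 1 + 2 = 3, A[0][2] + B[2][0] = 5 + -4 = 1) = -6 (attained at k = 0)
  C[0][1] = min over k of (A[0][0] + B[0][1] = -5 + 3 = -2, A[0][1] + B[1][1] = 1 + 1 = 2, A[0][2] + B[2][1] = 5 + 4 = 9) = -2 (attained at k = 0)
  C[0][2] = min over k of (A[0][0] + B[0][2] = -5 + 7 = 2, A[0][1] + B[1][2] = 1 + -2 = -1, A[0][2] + B[2][2] = 5 + 9 = 14) = -1 (attained at k = 1)
  C[1][0] = min over k of (A[1][0] + B[0][0] = 5 + -1 = 4, A[1][1] + B[1][0] = -5 + 2 = -3, A[1][2] + B[2][0] = 6 + -4 = 2) = -3 (attained at k = 1)
  C[1][1] = min over k of (A[1][0] + B[0][1] = 5 + 3 = 8, A[1][1] + B[1][1] = -5 + 1 = -4, A[1][2] + B[2][1] = 6 + 4 = 10) = -4 (attained at k = 1)
  C[1][2] = min over k of (A[1][0] + B[0][2] = 5 + 7 = 12, A[1][1] + B[1][2] = -5 + -2 = -7, A[1][2] + B[2][2] = 6 + 9 = 15) = -7 (attained at k = 1)
  C[2][0] = min over k of (A[2][0] + B[0][0] = -3 + -1 = -4, A[2][1] + B[1][0] = 9 + 2 = 11, A[2][2] + B[2][0] = 8 + -4 = 4) = -4 (attained at k = 0)
  C[2][1] = min over k of (A[2][0] + B[0][1] = -3 + 3 = 0, A[2][1] + B[1][1] = 9 + 1 = 10, A[2][2] + B[2][1] = 8 + 4 = 12) = 0 (attained at k = 0)
  C[2][2] = min over k of (A[2][0] + B[0][2] = -3 + 7 = 4, A[2][1] + B[1][2] = 9 + -2 = 7, A[2][2] + B[2][2] = 8 + 9 = 17) = 4 (attained at k = 0)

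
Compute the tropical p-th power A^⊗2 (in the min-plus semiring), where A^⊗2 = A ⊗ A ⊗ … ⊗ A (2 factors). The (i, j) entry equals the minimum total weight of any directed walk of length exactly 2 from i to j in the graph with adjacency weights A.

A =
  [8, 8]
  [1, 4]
A^⊗2 =
  [9, 12]
  [5, 8]

Each entry (A^⊗2)_ij equals the minimum over all length-2 walks i = v_0 → v_1 → … → v_2 = j of Σ_t A[v_t][v_{t+1}]. For example, for (i, j) = (0, 1) we minimise over 2 possible intermediate vertex sequences; the minimum is 12, attained along the walk 0 → 1 → 1.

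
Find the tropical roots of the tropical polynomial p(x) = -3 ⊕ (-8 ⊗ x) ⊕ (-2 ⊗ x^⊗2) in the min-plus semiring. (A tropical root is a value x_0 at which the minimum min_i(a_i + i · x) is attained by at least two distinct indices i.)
Roots: {-6, 5}

Each tropical root is a break point of the lower envelope of the lines y = a_i + i · x (there are 3 lines, with slopes 0, 1, ..., 2). Only the lines that attain the minimum somewhere contribute to roots; other lines are dominated. Here the surviving (envelope) indices are i = 2, i = 1, i = 0.
Intersections between consecutive envelope lines give the roots: for adjacent envelope indices i < j the intersection is x = (a_i − a_j) / (j − i). Reading off the sorted break points: {-6, 5}.
Verification: at each break x_0, at least two indices attain the minimum of min_i(a_i + i · x_0).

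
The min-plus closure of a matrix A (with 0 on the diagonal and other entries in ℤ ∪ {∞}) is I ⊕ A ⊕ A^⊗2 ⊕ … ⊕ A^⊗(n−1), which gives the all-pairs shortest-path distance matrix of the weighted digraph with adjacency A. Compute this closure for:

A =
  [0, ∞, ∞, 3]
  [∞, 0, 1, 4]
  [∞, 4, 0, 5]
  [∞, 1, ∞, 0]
Closure =
  [0, 4, 5, 3]
  [∞, 0, 1, 4]
  [∞, 4, 0, 5]
  [∞, 1, 2, 0]

This is the Floyd-Warshall all-pairs shortest-path computation. For each intermediate vertex k = 0, 1, …, 3, update dist[i][j] ← min(dist[i][j], dist[i][k] + dist[k][j]). The final matrix gives, for each (i, j), the minimum total weight of any directed path from i to j (possibly empty when i = j).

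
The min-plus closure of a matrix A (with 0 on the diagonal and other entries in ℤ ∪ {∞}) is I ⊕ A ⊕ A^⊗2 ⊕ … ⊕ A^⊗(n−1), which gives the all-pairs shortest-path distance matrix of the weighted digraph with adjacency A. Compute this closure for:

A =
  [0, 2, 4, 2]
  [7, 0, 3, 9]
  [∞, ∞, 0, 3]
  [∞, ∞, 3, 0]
Closure =
  [0, 2, 4, 2]
  [7, 0, 3, 6]
  [∞, ∞, 0, 3]
  [∞, ∞, 3, 0]

This is the Floyd-Warshall all-pairs shortest-path computation. For each intermediate vertex k = 0, 1, …, 3, update dist[i][j] ← min(dist[i][j], dist[i][k] + dist[k][j]). The final matrix gives, for each (i, j), the minimum total weight of any directed path from i to j (possibly empty when i = j).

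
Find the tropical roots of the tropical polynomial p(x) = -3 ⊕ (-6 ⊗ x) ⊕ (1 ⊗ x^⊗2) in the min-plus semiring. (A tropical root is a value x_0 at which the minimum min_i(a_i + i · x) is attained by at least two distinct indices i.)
Roots: {-7, 3}

Each tropical root is a break point of the lower envelope of the lines y = a_i + i · x (there are 3 lines, with slopes 0, 1, ..., 2). Only the lines that attain the minimum somewhere contribute to roots; other lines are dominated. Here the surviving (envelope) indices are i = 2, i = 1, i = 0.
Intersections between consecutive envelope lines give the roots: for adjacent envelope indices i < j the intersection is x = (a_i − a_j) / (j − i). Reading off the sorted break points: {-7, 3}.
Verification: at each break x_0, at least two indices attain the minimum of min_i(a_i + i · x_0).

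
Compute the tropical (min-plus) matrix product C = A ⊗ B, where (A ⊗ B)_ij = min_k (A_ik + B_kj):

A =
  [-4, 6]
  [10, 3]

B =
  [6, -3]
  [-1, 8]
A ⊗ B =
  [2, -7]
  [2, 7]

Apply the min-plus product entry-by-entry:
  C[0][0] = min over k of (A[0][0] + B[0][0] = -4 + 6 = 2, A[0][1] + B[1][0] = 6 + -1 = 5) = 2 (attained at k = 0)
  C[0][1] = min over k of (A[0][0] + B[0][1] = -4 + -3 = -7, A[0][1] + B[1][1] = 6 + 8 = 14) = -7 (attained at k = 0)
  C[1][0] = min over k of (A[1][0] + B[0][0] = 10 + 6 = 16, A[1][1] + B[1][0] = 3 + -1 = 2) = 2 (attained at k = 1)
  C[1][1] = min over k of (A[1][0] + B[0][1] = 10 + -3 = 7, A[1][1] + B[1][1] = 3 + 8 = 11) = 7 (attained at k = 0)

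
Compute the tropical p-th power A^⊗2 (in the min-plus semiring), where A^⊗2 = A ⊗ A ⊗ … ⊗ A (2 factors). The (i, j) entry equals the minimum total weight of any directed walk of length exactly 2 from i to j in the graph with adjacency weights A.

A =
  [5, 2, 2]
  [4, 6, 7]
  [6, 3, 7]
A^⊗2 =
  [6, 5, 7]
  [9, 6, 6]
  [7, 8, 8]

Each entry (A^⊗2)_ij equals the minimum over all length-2 walks i = v_0 → v_1 → … → v_2 = j of Σ_t A[v_t][v_{t+1}]. For example, for (i, j) = (0, 2) we minimise over 3 possible intermediate vertex sequences; the minimum is 7, attained along the walk 0 → 0 → 2.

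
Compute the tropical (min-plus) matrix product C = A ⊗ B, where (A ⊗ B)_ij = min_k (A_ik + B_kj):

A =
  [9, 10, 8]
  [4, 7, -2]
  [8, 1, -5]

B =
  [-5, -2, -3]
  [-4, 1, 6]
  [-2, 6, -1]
A ⊗ B =
  [4, 7, 6]
  [-4, 2, -3]
  [-7, 1, -6]

Apply the min-plus product entry-by-entry:
  C[0][0] = min over k of (A[0][0] + B[0][0] = 9 + -5 = 4, A[0][1] + B[1][0] = 10 + -4 = 6, A[0][2] + B[2][0] = 8 + -2 = 6) = 4 (attained at k = 0)
  C[0][1] = min over k of (A[0][0] + B[0][1] = 9 + -2 = 7, A[0][1] + B[1][1] = 10 + 1 = 11, A[0][2] + B[2][1] = 8 + 6 = 14) = 7 (attained at k = 0)
  C[0][2] = min over k of (A[0][0] + B[0][2] = 9 + -3 = 6, A[0][1] + B[1][2] = 10 + 6 = 16, A[0][2] + B[2][2] = 8 + -1 = 7) = 6 (attained at k = 0)
  C[1][0] = min over k of (A[1][0] + B[0][0] = 4 + -5 = -1, A[1][1] + B[1][0] = 7 + -4 = 3, A[1][2] + B[2][0] = -2 + -2 = -4) = -4 (attained at k = 2)
  C[1][1] = min over k of (A[1][0] + B[0][1] = 4 + -2 = 2, A[1][1] + B[1][1] = 7 + 1 = 8, A[1][2] + B[2][1] = -2 + 6 = 4) = 2 (attained at k = 0)
  C[1][2] = min over k of (A[1][0] + B[0][2] = 4 + -3 = 1, A[1][1] + B[1][2] = 7 + 6 = 13, A[1][2] + B[2][2] = -2 + -1 = -3) = -3 (attained at k = 2)
  C[2][0] = min over k of (A[2][0] + B[0][0] = 8 + -5 = 3, A[2][1] + B[1][0] = 1 + -4 = -3, A[2][2] + B[2][0] = -5 + -2 = -7) = -7 (attained at k = 2)
  C[2][1] = min over k of (A[2][0] + B[0][1] = 8 + -2 = 6, A[2][1] + B[1][1] = 1 + 1 = 2, A[2][2] + B[2][1] = -5 + 6 = 1) = 1 (attained at k = 2)
  C[2][2] = min over k of (A[2][0] + B[0][2] = 8 + -3 = 5, A[2][1] + B[1][2] = 1 + 6 = 7, A[2][2] + B[2][2] = -5 + -1 = -6) = -6 (attained at k = 2)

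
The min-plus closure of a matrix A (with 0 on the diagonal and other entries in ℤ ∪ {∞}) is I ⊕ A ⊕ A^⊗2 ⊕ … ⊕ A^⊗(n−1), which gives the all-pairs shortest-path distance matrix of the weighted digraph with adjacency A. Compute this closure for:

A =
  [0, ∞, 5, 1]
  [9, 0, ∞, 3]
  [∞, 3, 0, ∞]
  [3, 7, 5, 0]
Closure =
  [0, 8, 5, 1]
  [6, 0, 8, 3]
  [9, 3, 0, 6]
  [3, 7, 5, 0]

This is the Floyd-Warshall all-pairs shortest-path computation. For each intermediate vertex k = 0, 1, …, 3, update dist[i][j] ← min(dist[i][j], dist[i][k] + dist[k][j]). The final matrix gives, for each (i, j), the minimum total weight of any directed path from i to j (possibly empty when i = j).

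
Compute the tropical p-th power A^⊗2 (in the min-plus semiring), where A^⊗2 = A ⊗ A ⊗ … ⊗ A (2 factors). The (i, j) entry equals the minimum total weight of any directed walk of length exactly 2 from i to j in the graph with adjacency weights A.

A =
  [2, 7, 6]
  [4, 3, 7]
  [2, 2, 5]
A^⊗2 =
  [4, 8, 8]
  [6, 6, 10]
  [4, 5, 8]

Each entry (A^⊗2)_ij equals the minimum over all length-2 walks i = v_0 → v_1 → … → v_2 = j of Σ_t A[v_t][v_{t+1}]. For example, for (i, j) = (0, 2) we minimise over 3 possible intermediate vertex sequences; the minimum is 8, attained along the walk 0 → 0 → 2.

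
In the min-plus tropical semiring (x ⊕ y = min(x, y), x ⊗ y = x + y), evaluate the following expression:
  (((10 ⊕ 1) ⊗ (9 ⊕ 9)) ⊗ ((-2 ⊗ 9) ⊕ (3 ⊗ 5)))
(((10 ⊕ 1) ⊗ (9 ⊕ 9)) ⊗ ((-2 ⊗ 9) ⊕ (3 ⊗ 5))) = 17

Expand innermost to outermost. Recall ⊕ takes the minimum of its arguments and ⊗ takes their sum. Working out the expression (((10 ⊕ 1) ⊗ (9 ⊕ 9)) ⊗ ((-2 ⊗ 9) ⊕ (3 ⊗ 5))) gives 17.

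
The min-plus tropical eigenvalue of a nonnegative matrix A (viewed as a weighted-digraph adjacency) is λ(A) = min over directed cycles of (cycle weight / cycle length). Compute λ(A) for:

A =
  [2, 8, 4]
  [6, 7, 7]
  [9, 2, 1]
λ(A) = 1

Enumerate directed cycles and compute their means (weight / length). Sample:
  cycle 0 → 0: weight = 2, length = 1, mean = 2/1 ≈ 2.000
  cycle 1 → 1: weight = 7, length = 1, mean = 7/1 ≈ 7.000
  cycle 2 → 2: weight = 1, length = 1, mean = 1/1 ≈ 1.000
  cycle 0 → 1 → 0: weight = 14, length = 2, mean = 14/2 ≈ 7.000
  cycle 0 → 2 → 0: weight = 13, length = 2, mean = 13/2 ≈ 6.500
  cycle 1 → 0 → 1: weight = 14, length = 2, mean = 14/2 ≈ 7.000
Minimum mean = 1.000, attained e.g. along the cycle 2 → 2 with weight 1 and length 1. So λ(A) = 1/1 = 1.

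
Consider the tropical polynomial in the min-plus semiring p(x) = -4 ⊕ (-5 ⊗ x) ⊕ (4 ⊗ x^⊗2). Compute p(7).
p(7) = -4

A tropical monomial a ⊗ x^⊗i evaluates to a + i · x. Evaluating each term at x = 7:
  Term 0 contributes -4 + 0 · 7 = -4
  Term 1 contributes -5 + 1 · 7 = 2
  Term 2 contributes 4 + 2 · 7 = 18
p(7) = ⊕ of these = min[-4, 2, 18] = -4.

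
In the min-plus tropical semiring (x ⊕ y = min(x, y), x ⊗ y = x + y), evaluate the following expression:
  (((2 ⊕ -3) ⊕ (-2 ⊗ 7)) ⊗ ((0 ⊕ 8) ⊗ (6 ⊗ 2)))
(((2 ⊕ -3) ⊕ (-2 ⊗ 7)) ⊗ ((0 ⊕ 8) ⊗ (6 ⊗ 2))) = 5

Expand innermost to outermost. Recall ⊕ takes the minimum of its arguments and ⊗ takes their sum. Working out the expression (((2 ⊕ -3) ⊕ (-2 ⊗ 7)) ⊗ ((0 ⊕ 8) ⊗ (6 ⊗ 2))) gives 5.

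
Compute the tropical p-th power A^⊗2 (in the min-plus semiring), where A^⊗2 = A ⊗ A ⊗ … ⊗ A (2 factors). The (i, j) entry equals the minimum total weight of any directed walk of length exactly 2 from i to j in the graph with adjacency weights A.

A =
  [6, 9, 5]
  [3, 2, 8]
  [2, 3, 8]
A^⊗2 =
  [7, 8, 11]
  [5, 4, 8]
  [6, 5, 7]

Each entry (A^⊗2)_ij equals the minimum over all length-2 walks i = v_0 → v_1 → … → v_2 = j of Σ_t A[v_t][v_{t+1}]. For example, for (i, j) = (0, 2) we minimise over 3 possible intermediate vertex sequences; the minimum is 11, attained along the walk 0 → 0 → 2.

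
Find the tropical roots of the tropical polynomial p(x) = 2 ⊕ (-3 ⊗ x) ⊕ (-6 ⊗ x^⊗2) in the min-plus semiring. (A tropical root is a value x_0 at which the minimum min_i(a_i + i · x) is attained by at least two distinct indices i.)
Roots: {3, 5}

Each tropical root is a break point of the lower envelope of the lines y = a_i + i · x (there are 3 lines, with slopes 0, 1, ..., 2). Only the lines that attain the minimum somewhere contribute to roots; other lines are dominated. Here the surviving (envelope) indices are i = 2, i = 1, i = 0.
Intersections between consecutive envelope lines give the roots: for adjacent envelope indices i < j the intersection is x = (a_i − a_j) / (j − i). Reading off the sorted break points: {3, 5}.
Verification: at each break x_0, at least two indices attain the minimum of min_i(a_i + i · x_0).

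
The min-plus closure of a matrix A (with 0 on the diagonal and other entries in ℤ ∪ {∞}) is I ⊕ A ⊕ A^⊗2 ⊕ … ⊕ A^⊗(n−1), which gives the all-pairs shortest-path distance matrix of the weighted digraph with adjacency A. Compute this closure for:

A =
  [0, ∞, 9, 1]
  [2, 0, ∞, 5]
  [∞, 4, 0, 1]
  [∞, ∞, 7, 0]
Closure =
  [0, 12, 8, 1]
  [2, 0, 10, 3]
  [6, 4, 0, 1]
  [13, 11, 7, 0]

This is the Floyd-Warshall all-pairs shortest-path computation. For each intermediate vertex k = 0, 1, …, 3, update dist[i][j] ← min(dist[i][j], dist[i][k] + dist[k][j]). The final matrix gives, for each (i, j), the minimum total weight of any directed path from i to j (possibly empty when i = j).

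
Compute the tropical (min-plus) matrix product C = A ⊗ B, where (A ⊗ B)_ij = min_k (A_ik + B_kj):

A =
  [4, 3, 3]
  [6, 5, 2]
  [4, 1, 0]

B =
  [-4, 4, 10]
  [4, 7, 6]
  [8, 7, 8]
A ⊗ B =
  [0, 8, 9]
  [2, 9, 10]
  [0, 7, 7]

Apply the min-plus product entry-by-entry:
  C[0][0] = min over k of (A[0][0] + B[0][0] = 4 + -4 = 0, A[0][1] + B[1][0] = 3 + 4 = 7, A[0][2] + B[2][0] = 3 + 8 = 11) = 0 (attained at k = 0)
  C[0][1] = min over k of (A[0][0] + B[0][1] = 4 + 4 = 8, A[0][1] + B[1][1] = 3 + 7 = 10, A[0][2] + B[2][1] = 3 + 7 = 10) = 8 (attained at k = 0)
  C[0][2] = min over k of (A[0][0] + B[0][2] = 4 + 10 = 14, A[0][1] + B[1][2] = 3 + 6 = 9, A[0][2] + B[2][2] = 3 + 8 = 11) = 9 (attained at k = 1)
  C[1][0] = min over k of (A[1][0] + B[0][0] = 6 + -4 = 2, A[1][1] + B[1][0] = 5 + 4 = 9, A[1][2] + B[2][0] = 2 + 8 = 10) = 2 (attained at k = 0)
  C[1][1] = min over k of (A[1][0] + B[0][1] = 6 + 4 = 10, A[1][1] + B[1][1] = 5 + 7 = 12, A[1][2] + B[2][1] = 2 + 7 = 9) = 9 (attained at k = 2)
  C[1][2] = min over k of (A[1][0] + B[0][2] = 6 + 10 = 16, A[1][1] + B[1][2] = 5 + 6 = 11, A[1][2] + B[2][2] = 2 + 8 = 10) = 10 (attained at k = 2)
  C[2][0] = min over k of (A[2][0] + B[0][0] = 4 + -4 = 0, A[2][1] + B[1][0] = 1 + 4 = 5, A[2][2] + B[2][0] = 0 + 8 = 8) = 0 (attained at k = 0)
  C[2][1] = min over k of (A[2][0] + B[0][1] = 4 + 4 = 8, A[2][1] + B[1][1] = 1 + 7 = 8, A[2][2] + B[2][1] = 0 + 7 = 7) = 7 (attained at k = 2)
  C[2][2] = min over k of (A[2][0] + B[0][2] = 4 + 10 = 14, A[2][1] + B[1][2] = 1 + 6 = 7, A[2][2] + B[2][2] = 0 + 8 = 8) = 7 (attained at k = 1)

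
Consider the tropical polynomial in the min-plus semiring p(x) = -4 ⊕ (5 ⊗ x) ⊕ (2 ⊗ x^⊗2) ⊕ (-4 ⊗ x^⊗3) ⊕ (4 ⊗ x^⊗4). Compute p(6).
p(6) = -4

A tropical monomial a ⊗ x^⊗i evaluates to a + i · x. Evaluating each term at x = 6:
  Term 0 contributes -4 + 0 · 6 = -4
  Term 1 contributes 5 + 1 · 6 = 11
  Term 2 contributes 2 + 2 · 6 = 14
  Term 3 contributes -4 + 3 · 6 = 14
  Term 4 contributes 4 + 4 · 6 = 28
p(6) = ⊕ of these = min[-4, 11, 14, 14, 28] = -4.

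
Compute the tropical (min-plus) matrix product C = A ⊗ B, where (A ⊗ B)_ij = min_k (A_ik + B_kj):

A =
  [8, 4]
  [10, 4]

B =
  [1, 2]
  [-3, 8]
A ⊗ B =
  [1, 10]
  [1, 12]

Apply the min-plus product entry-by-entry:
  C[0][0] = min over k of (A[0][0] + B[0][0] = 8 + 1 = 9, A[0][1] + B[1][0] = 4 + -3 = 1) = 1 (attained at k = 1)
  C[0][1] = min over k of (A[0][0] + B[0][1] = 8 + 2 = 10, A[0][1] + B[1][1] = 4 + 8 = 12) = 10 (attained at k = 0)
  C[1][0] = min over k of (A[1][0] + B[0][0] = 10 + 1 = 11, A[1][1] + B[1][0] = 4 + -3 = 1) = 1 (attained at k = 1)
  C[1][1] = min over k of (A[1][0] + B[0][1] = 10 + 2 = 12, A[1][1] + B[1][1] = 4 + 8 = 12) = 12 (attained at k = 0)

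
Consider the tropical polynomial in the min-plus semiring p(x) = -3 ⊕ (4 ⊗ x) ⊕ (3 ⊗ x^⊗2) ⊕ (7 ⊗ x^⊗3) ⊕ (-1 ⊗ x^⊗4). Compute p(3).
p(3) = -3

A tropical monomial a ⊗ x^⊗i evaluates to a + i · x. Evaluating each term at x = 3:
  Term 0 contributes -3 + 0 · 3 = -3
  Term 1 contributes 4 + 1 · 3 = 7
  Term 2 contributes 3 + 2 · 3 = 9
  Term 3 contributes 7 + 3 · 3 = 16
  Term 4 contributes -1 + 4 · 3 = 11
p(3) = ⊕ of these = min[-3, 7, 9, 16, 11] = -3.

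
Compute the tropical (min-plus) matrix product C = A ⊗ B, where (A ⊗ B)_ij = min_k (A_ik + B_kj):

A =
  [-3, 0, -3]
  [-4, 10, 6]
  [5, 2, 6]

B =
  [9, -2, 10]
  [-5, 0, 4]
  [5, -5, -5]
A ⊗ B =
  [-5, -8, -8]
  [5, -6, 1]
  [-3, 1, 1]

Apply the min-plus product entry-by-entry:
  C[0][0] = min over k of (A[0][0] + B[0][0] = -3 + 9 = 6, A[0][1] + B[1][0] = 0 + -5 = -5, A[0][2] + B[2][0] = -3 + 5 = 2) = -5 (attained at k = 1)
  C[0][1] = min over k of (A[0][0] + B[0][1] = -3 + -2 = -5, A[0][1] + B[1][1] = 0 + 0 = 0, A[0][2] + B[2][1] = -3 + -5 = -8) = -8 (attained at k = 2)
  C[0][2] = min over k of (A[0][0] + B[0][2] = -3 + 10 = 7, A[0][1] + B[1][2] = 0 + 4 = 4, A[0][2] + B[2][2] = -3 + -5 = -8) = -8 (attained at k = 2)
  C[1][0] = min over k of (A[1][0] + B[0][0] = -4 + 9 = 5, A[1][1] + B[1][0] = 10 + -5 = 5, A[1][2] + B[2][0] = 6 + 5 = 11) = 5 (attained at k = 0)
  C[1][1] = min over k of (A[1][0] + B[0][1] = -4 + -2 = -6, A[1][1] + B[1][1] = 10 + 0 = 10, A[1][2] + B[2][1] = 6 + -5 = 1) = -6 (attained at k = 0)
  C[1][2] = min over k of (A[1][0] + B[0][2] = -4 + 10 = 6, A[1][1] + B[1][2] = 10 + 4 = 14, A[1][2] + B[2][2] = 6 + -5 = 1) = 1 (attained at k = 2)
  C[2][0] = min over k of (A[2][0] + B[0][0] = 5 + 9 = 14, A[2][1] + B[1][0] = 2 + -5 = -3, A[2][2] + B[2][0] = 6 + 5 = 11) = -3 (attained at k = 1)
  C[2][1] = min over k of (A[2][0] + B[0][1] = 5 + -2 = 3, A[2][1] + B[1][1] = 2 + 0 = 2, A[2][2] + B[2][1] = 6 + -5 = 1) = 1 (attained at k = 2)
  C[2][2] = min over k of (A[2][0] + B[0][2] = 5 + 10 = 15, A[2][1] + B[1][2] = 2 + 4 = 6, A[2][2] + B[2][2] = 6 + -5 = 1) = 1 (attained at k = 2)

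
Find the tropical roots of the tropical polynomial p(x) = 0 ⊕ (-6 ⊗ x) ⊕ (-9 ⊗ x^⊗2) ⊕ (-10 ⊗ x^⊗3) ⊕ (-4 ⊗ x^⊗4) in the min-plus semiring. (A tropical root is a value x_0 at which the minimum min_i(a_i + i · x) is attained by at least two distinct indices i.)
Roots: {-6, 1, 3, 6}

Each tropical root is a break point of the lower envelope of the lines y = a_i + i · x (there are 5 lines, with slopes 0, 1, ..., 4). Only the lines that attain the minimum somewhere contribute to roots; other lines are dominated. Here the surviving (envelope) indices are i = 4, i = 3, i = 2, i = 1, i = 0.
Intersections between consecutive envelope lines give the roots: for adjacent envelope indices i < j the intersection is x = (a_i − a_j) / (j − i). Reading off the sorted break points: {-6, 1, 3, 6}.
Verification: at each break x_0, at least two indices attain the minimum of min_i(a_i + i · x_0).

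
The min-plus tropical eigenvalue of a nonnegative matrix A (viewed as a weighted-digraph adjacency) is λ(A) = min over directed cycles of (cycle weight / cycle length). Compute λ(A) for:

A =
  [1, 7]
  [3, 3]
λ(A) = 1

Enumerate directed cycles and compute their means (weight / length). Sample:
  cycle 0 → 0: weight = 1, length = 1, mean = 1/1 ≈ 1.000
  cycle 1 → 1: weight = 3, length = 1, mean = 3/1 ≈ 3.000
  cycle 0 → 1 → 0: weight = 10, length = 2, mean = 10/2 ≈ 5.000
  cycle 1 → 0 → 1: weight = 10, length = 2, mean = 10/2 ≈ 5.000
Minimum mean = 1.000, attained e.g. along the cycle 0 → 0 with weight 1 and length 1. So λ(A) = 1/1 = 1.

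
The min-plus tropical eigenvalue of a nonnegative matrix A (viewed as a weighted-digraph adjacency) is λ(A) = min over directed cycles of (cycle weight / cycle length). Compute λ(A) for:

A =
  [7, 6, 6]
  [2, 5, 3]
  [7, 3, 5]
λ(A) = 3

Enumerate directed cycles and compute their means (weight / length). Sample:
  cycle 0 → 0: weight = 7, length = 1, mean = 7/1 ≈ 7.000
  cycle 1 → 1: weight = 5, length = 1, mean = 5/1 ≈ 5.000
  cycle 2 → 2: weight = 5, length = 1, mean = 5/1 ≈ 5.000
  cycle 0 → 1 → 0: weight = 8, length = 2, mean = 8/2 ≈ 4.000
  cycle 0 → 2 → 0: weight = 13, length = 2, mean = 13/2 ≈ 6.500
  cycle 1 → 0 → 1: weight = 8, length = 2, mean = 8/2 ≈ 4.000
Minimum mean = 3.000, attained e.g. along the cycle 1 → 2 → 1 with weight 6 and length 2. So λ(A) = 6/2 = 3.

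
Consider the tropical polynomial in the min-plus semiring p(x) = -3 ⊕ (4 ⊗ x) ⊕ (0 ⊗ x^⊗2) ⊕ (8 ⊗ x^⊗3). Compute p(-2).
p(-2) = -4

A tropical monomial a ⊗ x^⊗i evaluates to a + i · x. Evaluating each term at x = -2:
  Term 0 contributes -3 + 0 · -2 = -3
  Term 1 contributes 4 + 1 · -2 = 2
  Term 2 contributes 0 + 2 · -2 = -4
  Term 3 contributes 8 + 3 · -2 = 2
p(-2) = ⊕ of these = min[-3, 2, -4, 2] = -4.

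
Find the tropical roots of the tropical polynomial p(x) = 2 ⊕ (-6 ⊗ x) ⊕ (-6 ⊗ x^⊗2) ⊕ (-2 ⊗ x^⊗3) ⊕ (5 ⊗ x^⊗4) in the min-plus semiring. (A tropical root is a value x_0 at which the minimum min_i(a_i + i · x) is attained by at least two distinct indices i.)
Roots: {-7, -4, 0, 8}

Each tropical root is a break point of the lower envelope of the lines y = a_i + i · x (there are 5 lines, with slopes 0, 1, ..., 4). Only the lines that attain the minimum somewhere contribute to roots; other lines are dominated. Here the surviving (envelope) indices are i = 4, i = 3, i = 2, i = 1, i = 0.
Intersections between consecutive envelope lines give the roots: for adjacent envelope indices i < j the intersection is x = (a_i − a_j) / (j − i). Reading off the sorted break points: {-7, -4, 0, 8}.
Verification: at each break x_0, at least two indices attain the minimum of min_i(a_i + i · x_0).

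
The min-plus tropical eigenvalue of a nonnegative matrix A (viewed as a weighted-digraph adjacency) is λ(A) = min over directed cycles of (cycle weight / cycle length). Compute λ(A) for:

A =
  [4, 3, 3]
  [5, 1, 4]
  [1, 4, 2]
λ(A) = 1

Enumerate directed cycles and compute their means (weight / length). Sample:
  cycle 0 → 0: weight = 4, length = 1, mean = 4/1 ≈ 4.000
  cycle 1 → 1: weight = 1, length = 1, mean = 1/1 ≈ 1.000
  cycle 2 → 2: weight = 2, length = 1, mean = 2/1 ≈ 2.000
  cycle 0 → 1 → 0: weight = 8, length = 2, mean = 8/2 ≈ 4.000
  cycle 0 → 2 → 0: weight = 4, length = 2, mean = 4/2 ≈ 2.000
  cycle 1 → 0 → 1: weight = 8, length = 2, mean = 8/2 ≈ 4.000
Minimum mean = 1.000, attained e.g. along the cycle 1 → 1 with weight 1 and length 1. So λ(A) = 1/1 = 1.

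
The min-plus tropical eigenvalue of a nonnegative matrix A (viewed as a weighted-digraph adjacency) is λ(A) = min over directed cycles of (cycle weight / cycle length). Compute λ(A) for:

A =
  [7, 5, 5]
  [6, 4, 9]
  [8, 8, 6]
λ(A) = 4

Enumerate directed cycles and compute their means (weight / length). Sample:
  cycle 0 → 0: weight = 7, length = 1, mean = 7/1 ≈ 7.000
  cycle 1 → 1: weight = 4, length = 1, mean = 4/1 ≈ 4.000
  cycle 2 → 2: weight = 6, length = 1, mean = 6/1 ≈ 6.000
  cycle 0 → 1 → 0: weight = 11, length = 2, mean = 11/2 ≈ 5.500
  cycle 0 → 2 → 0: weight = 13, length = 2, mean = 13/2 ≈ 6.500
  cycle 1 → 0 → 1: weight = 11, length = 2, mean = 11/2 ≈ 5.500
Minimum mean = 4.000, attained e.g. along the cycle 1 → 1 with weight 4 and length 1. So λ(A) = 4/1 = 4.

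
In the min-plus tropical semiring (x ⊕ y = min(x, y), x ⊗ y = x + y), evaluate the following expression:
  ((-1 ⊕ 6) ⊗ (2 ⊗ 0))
((-1 ⊕ 6) ⊗ (2 ⊗ 0)) = 1

Expand innermost to outermost. Recall ⊕ takes the minimum of its arguments and ⊗ takes their sum. Working out the expression ((-1 ⊕ 6) ⊗ (2 ⊗ 0)) gives 1.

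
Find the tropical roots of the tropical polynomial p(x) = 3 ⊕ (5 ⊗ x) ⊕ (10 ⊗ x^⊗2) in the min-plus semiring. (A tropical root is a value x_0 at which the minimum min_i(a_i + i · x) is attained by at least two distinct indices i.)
Roots: {-5, -2}

Each tropical root is a break point of the lower envelope of the lines y = a_i + i · x (there are 3 lines, with slopes 0, 1, ..., 2). Only the lines that attain the minimum somewhere contribute to roots; other lines are dominated. Here the surviving (envelope) indices are i = 2, i = 1, i = 0.
Intersections between consecutive envelope lines give the roots: for adjacent envelope indices i < j the intersection is x = (a_i − a_j) / (j − i). Reading off the sorted break points: {-5, -2}.
Verification: at each break x_0, at least two indices attain the minimum of min_i(a_i + i · x_0).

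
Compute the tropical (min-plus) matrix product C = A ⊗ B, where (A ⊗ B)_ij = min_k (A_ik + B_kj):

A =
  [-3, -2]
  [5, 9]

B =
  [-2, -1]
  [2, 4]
A ⊗ B =
  [-5, -4]
  [3, 4]

Apply the min-plus product entry-by-entry:
  C[0][0] = min over k of (A[0][0] + B[0][0] = -3 + -2 = -5, A[0][1] + B[1][0] = -2 + 2 = 0) = -5 (attained at k = 0)
  C[0][1] = min over k of (A[0][0] + B[0][1] = -3 + -1 = -4, A[0][1] + B[1][1] = -2 + 4 = 2) = -4 (attained at k = 0)
  C[1][0] = min over k of (A[1][0] + B[0][0] = 5 + -2 = 3, A[1][1] + B[1][0] = 9 + 2 = 11) = 3 (attained at k = 0)
  C[1][1] = min over k of (A[1][0] + B[0][1] = 5 + -1 = 4, A[1][1] + B[1][1] = 9 + 4 = 13) = 4 (attained at k = 0)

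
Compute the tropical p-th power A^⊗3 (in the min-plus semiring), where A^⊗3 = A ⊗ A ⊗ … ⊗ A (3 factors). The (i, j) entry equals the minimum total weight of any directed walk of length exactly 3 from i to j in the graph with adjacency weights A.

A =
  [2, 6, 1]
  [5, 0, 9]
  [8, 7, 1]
A^⊗3 =
  [6, 6, 3]
  [5, 0, 6]
  [10, 7, 3]

Each entry (A^⊗3)_ij equals the minimum over all length-3 walks i = v_0 → v_1 → … → v_3 = j of Σ_t A[v_t][v_{t+1}]. For example, for (i, j) = (0, 2) we minimise over 9 possible intermediate vertex sequences; the minimum is 3, attained along the walk 0 → 2 → 2 → 2.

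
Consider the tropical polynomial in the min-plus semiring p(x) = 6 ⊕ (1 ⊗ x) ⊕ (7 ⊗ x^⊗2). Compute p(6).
p(6) = 6

A tropical monomial a ⊗ x^⊗i evaluates to a + i · x. Evaluating each term at x = 6:
  Term 0 contributes 6 + 0 · 6 = 6
  Term 1 contributes 1 + 1 · 6 = 7
  Term 2 contributes 7 + 2 · 6 = 19
p(6) = ⊕ of these = min[6, 7, 19] = 6.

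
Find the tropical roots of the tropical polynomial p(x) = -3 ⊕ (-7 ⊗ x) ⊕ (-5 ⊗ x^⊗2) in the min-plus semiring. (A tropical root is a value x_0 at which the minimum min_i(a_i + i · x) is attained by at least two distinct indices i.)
Roots: {-2, 4}

Each tropical root is a break point of the lower envelope of the lines y = a_i + i · x (there are 3 lines, with slopes 0, 1, ..., 2). Only the lines that attain the minimum somewhere contribute to roots; other lines are dominated. Here the surviving (envelope) indices are i = 2, i = 1, i = 0.
Intersections between consecutive envelope lines give the roots: for adjacent envelope indices i < j the intersection is x = (a_i − a_j) / (j − i). Reading off the sorted break points: {-2, 4}.
Verification: at each break x_0, at least two indices attain the minimum of min_i(a_i + i · x_0).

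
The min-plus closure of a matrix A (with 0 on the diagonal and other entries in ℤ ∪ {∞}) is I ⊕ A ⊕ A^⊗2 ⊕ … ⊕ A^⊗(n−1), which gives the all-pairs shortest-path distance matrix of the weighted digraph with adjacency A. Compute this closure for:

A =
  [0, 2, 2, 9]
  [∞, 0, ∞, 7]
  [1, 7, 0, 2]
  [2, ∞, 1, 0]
Closure =
  [0, 2, 2, 4]
  [9, 0, 8, 7]
  [1, 3, 0, 2]
  [2, 4, 1, 0]

This is the Floyd-Warshall all-pairs shortest-path computation. For each intermediate vertex k = 0, 1, …, 3, update dist[i][j] ← min(dist[i][j], dist[i][k] + dist[k][j]). The final matrix gives, for each (i, j), the minimum total weight of any directed path from i to j (possibly empty when i = j).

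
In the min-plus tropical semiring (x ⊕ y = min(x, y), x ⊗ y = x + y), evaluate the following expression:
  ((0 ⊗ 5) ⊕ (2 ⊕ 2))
((0 ⊗ 5) ⊕ (2 ⊕ 2)) = 2

Expand innermost to outermost. Recall ⊕ takes the minimum of its arguments and ⊗ takes their sum. Working out the expression ((0 ⊗ 5) ⊕ (2 ⊕ 2)) gives 2.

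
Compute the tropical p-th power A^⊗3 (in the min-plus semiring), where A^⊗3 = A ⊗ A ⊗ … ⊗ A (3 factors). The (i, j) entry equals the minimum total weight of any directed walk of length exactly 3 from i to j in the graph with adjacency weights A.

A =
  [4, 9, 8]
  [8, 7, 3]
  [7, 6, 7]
A^⊗3 =
  [12, 17, 16]
  [14, 16, 12]
  [15, 15, 16]

Each entry (A^⊗3)_ij equals the minimum over all length-3 walks i = v_0 → v_1 → … → v_3 = j of Σ_t A[v_t][v_{t+1}]. For example, for (i, j) = (0, 2) we minimise over 9 possible intermediate vertex sequences; the minimum is 16, attained along the walk 0 → 0 → 0 → 2.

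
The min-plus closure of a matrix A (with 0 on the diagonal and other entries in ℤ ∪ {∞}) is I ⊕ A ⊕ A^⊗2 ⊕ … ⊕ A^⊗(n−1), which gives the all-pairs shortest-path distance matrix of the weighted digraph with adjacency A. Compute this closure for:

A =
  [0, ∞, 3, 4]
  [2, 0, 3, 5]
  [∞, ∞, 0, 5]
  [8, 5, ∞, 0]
Closure =
  [0, 9, 3, 4]
  [2, 0, 3, 5]
  [12, 10, 0, 5]
  [7, 5, 8, 0]

This is the Floyd-Warshall all-pairs shortest-path computation. For each intermediate vertex k = 0, 1, …, 3, update dist[i][j] ← min(dist[i][j], dist[i][k] + dist[k][j]). The final matrix gives, for each (i, j), the minimum total weight of any directed path from i to j (possibly empty when i = j).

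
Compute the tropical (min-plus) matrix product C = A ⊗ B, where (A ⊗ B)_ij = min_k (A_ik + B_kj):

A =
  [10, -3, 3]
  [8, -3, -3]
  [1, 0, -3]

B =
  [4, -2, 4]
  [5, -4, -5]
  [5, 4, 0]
A ⊗ B =
  [2, -7, -8]
  [2, -7, -8]
  [2, -4, -5]

Apply the min-plus product entry-by-entry:
  C[0][0] = min over k of (A[0][0] + B[0][0] = 10 + 4 = 14, A[0][1] + B[1][0] = -3 + 5 = 2, A[0][2] + B[2][0] = 3 + 5 = 8) = 2 (attained at k = 1)
  C[0][1] = min over k of (A[0][0] + B[0][1] = 10 + -2 = 8, A[0][1] + B[1][1] = -3 + -4 = -7, A[0][2] + B[2][1] = 3 + 4 = 7) = -7 (attained at k = 1)
  C[0][2] = min over k of (A[0][0] + B[0][2] = 10 + 4 = 14, A[0][1] + B[1][2] = -3 + -5 = -8, A[0][2] + B[2][2] = 3 + 0 = 3) = -8 (attained at k = 1)
  C[1][0] = min over k of (A[1][0] + B[0][0] = 8 + 4 = 12, A[1][1] + B[1][0] = -3 + 5 = 2, A[1][2] + B[2][0] = -3 + 5 = 2) = 2 (attained at k = 1)
  C[1][1] = min over k of (A[1][0] + B[0][1] = 8 + -2 = 6, A[1][1] + B[1][1] = -3 + -4 = -7, A[1][2] + B[2][1] = -3 + 4 = 1) = -7 (attained at k = 1)
  C[1][2] = min over k of (A[1][0] + B[0][2] = 8 + 4 = 12, A[1][1] + B[1][2] = -3 + -5 = -8, A[1][2] + B[2][2] = -3 + 0 = -3) = -8 (attained at k = 1)
  C[2][0] = min over k of (A[2][0] + B[0][0] = 1 + 4 = 5, A[2][1] + B[1][0] = 0 + 5 = 5, A[2][2] + B[2][0] = -3 + 5 = 2) = 2 (attained at k = 2)
  C[2][1] = min over k of (A[2][0] + B[0][1] = 1 + -2 = -1, A[2][1] + B[1][1] = 0 + -4 = -4, A[2][2] + B[2][1] = -3 + 4 = 1) = -4 (attained at k = 1)
  C[2][2] = min over k of (A[2][0] + B[0][2] = 1 + 4 = 5, A[2][1] + B[1][2] = 0 + -5 = -5, A[2][2] + B[2][2] = -3 + 0 = -3) = -5 (attained at k = 1)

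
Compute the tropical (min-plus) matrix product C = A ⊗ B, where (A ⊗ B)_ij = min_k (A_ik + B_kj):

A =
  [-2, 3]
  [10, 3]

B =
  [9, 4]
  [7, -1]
A ⊗ B =
  [7, 2]
  [10, 2]

Apply the min-plus product entry-by-entry:
  C[0][0] = min over k of (A[0][0] + B[0][0] = -2 + 9 = 7, A[0][1] + B[1][0] = 3 + 7 = 10) = 7 (attained at k = 0)
  C[0][1] = min over k of (A[0][0] + B[0][1] = -2 + 4 = 2, A[0][1] + B[1][1] = 3 + -1 = 2) = 2 (attained at k = 0)
  C[1][0] = min over k of (A[1][0] + B[0][0] = 10 + 9 = 19, A[1][1] + B[1][0] = 3 + 7 = 10) = 10 (attained at k = 1)
  C[1][1] = min over k of (A[1][0] + B[0][1] = 10 + 4 = 14, A[1][1] + B[1][1] = 3 + -1 = 2) = 2 (attained at k = 1)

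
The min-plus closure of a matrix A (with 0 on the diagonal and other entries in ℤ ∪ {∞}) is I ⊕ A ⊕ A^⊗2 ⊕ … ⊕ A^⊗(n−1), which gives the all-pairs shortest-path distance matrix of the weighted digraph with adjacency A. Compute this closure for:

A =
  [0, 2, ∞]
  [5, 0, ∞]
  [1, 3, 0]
Closure =
  [0, 2, ∞]
  [5, 0, ∞]
  [1, 3, 0]

This is the Floyd-Warshall all-pairs shortest-path computation. For each intermediate vertex k = 0, 1, …, 2, update dist[i][j] ← min(dist[i][j], dist[i][k] + dist[k][j]). The final matrix gives, for each (i, j), the minimum total weight of any directed path from i to j (possibly empty when i = j).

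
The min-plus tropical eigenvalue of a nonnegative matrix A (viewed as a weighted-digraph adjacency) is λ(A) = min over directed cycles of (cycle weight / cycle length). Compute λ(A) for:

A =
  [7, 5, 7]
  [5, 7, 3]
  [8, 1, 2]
λ(A) = 2

Enumerate directed cycles and compute their means (weight / length). Sample:
  cycle 0 → 0: weight = 7, length = 1, mean = 7/1 ≈ 7.000
  cycle 1 → 1: weight = 7, length = 1, mean = 7/1 ≈ 7.000
  cycle 2 → 2: weight = 2, length = 1, mean = 2/1 ≈ 2.000
  cycle 0 → 1 → 0: weight = 10, length = 2, mean = 10/2 ≈ 5.000
  cycle 0 → 2 → 0: weight = 15, length = 2, mean = 15/2 ≈ 7.500
  cycle 1 → 0 → 1: weight = 10, length = 2, mean = 10/2 ≈ 5.000
Minimum mean = 2.000, attained e.g. along the cycle 2 → 2 with weight 2 and length 1. So λ(A) = 2/1 = 2.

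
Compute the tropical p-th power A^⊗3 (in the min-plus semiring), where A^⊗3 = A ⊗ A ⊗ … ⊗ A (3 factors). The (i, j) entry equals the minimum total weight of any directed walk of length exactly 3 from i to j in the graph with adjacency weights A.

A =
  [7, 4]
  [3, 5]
A^⊗3 =
  [12, 11]
  [10, 12]

Each entry (A^⊗3)_ij equals the minimum over all length-3 walks i = v_0 → v_1 → … → v_3 = j of Σ_t A[v_t][v_{t+1}]. For example, for (i, j) = (0, 1) we minimise over 4 possible intermediate vertex sequences; the minimum is 11, attained along the walk 0 → 1 → 0 → 1.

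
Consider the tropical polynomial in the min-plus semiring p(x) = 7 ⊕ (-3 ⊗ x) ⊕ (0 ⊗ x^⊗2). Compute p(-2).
p(-2) = -5

A tropical monomial a ⊗ x^⊗i evaluates to a + i · x. Evaluating each term at x = -2:
  Term 0 contributes 7 + 0 · -2 = 7
  Term 1 contributes -3 + 1 · -2 = -5
  Term 2 contributes 0 + 2 · -2 = -4
p(-2) = ⊕ of these = min[7, -5, -4] = -5.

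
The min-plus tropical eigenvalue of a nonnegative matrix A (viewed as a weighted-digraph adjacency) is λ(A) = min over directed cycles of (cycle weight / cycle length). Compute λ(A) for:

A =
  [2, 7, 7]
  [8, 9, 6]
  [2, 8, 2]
λ(A) = 2

Enumerate directed cycles and compute their means (weight / length). Sample:
  cycle 0 → 0: weight = 2, length = 1, mean = 2/1 ≈ 2.000
  cycle 1 → 1: weight = 9, length = 1, mean = 9/1 ≈ 9.000
  cycle 2 → 2: weight = 2, length = 1, mean = 2/1 ≈ 2.000
  cycle 0 → 1 → 0: weight = 15, length = 2, mean = 15/2 ≈ 7.500
  cycle 0 → 2 → 0: weight = 9, length = 2, mean = 9/2 ≈ 4.500
  cycle 1 → 0 → 1: weight = 15, length = 2, mean = 15/2 ≈ 7.500
Minimum mean = 2.000, attained e.g. along the cycle 0 → 0 with weight 2 and length 1. So λ(A) = 2/1 = 2.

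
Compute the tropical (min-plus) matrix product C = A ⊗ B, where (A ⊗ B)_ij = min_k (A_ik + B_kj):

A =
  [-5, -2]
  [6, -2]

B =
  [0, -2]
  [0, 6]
A ⊗ B =
  [-5, -7]
  [-2, 4]

Apply the min-plus product entry-by-entry:
  C[0][0] = min over k of (A[0][0] + B[0][0] = -5 + 0 = -5, A[0][1] + B[1][0] = -2 + 0 = -2) = -5 (attained at k = 0)
  C[0][1] = min over k of (A[0][0] + B[0][1] = -5 + -2 = -7, A[0][1] + B[1][1] = -2 + 6 = 4) = -7 (attained at k = 0)
  C[1][0] = min over k of (A[1][0] + B[0][0] = 6 + 0 = 6, A[1][1] + B[1][0] = -2 + 0 = -2) = -2 (attained at k = 1)
  C[1][1] = min over k of (A[1][0] + B[0][1] = 6 + -2 = 4, A[1][1] + B[1][1] = -2 + 6 = 4) = 4 (attained at k = 0)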